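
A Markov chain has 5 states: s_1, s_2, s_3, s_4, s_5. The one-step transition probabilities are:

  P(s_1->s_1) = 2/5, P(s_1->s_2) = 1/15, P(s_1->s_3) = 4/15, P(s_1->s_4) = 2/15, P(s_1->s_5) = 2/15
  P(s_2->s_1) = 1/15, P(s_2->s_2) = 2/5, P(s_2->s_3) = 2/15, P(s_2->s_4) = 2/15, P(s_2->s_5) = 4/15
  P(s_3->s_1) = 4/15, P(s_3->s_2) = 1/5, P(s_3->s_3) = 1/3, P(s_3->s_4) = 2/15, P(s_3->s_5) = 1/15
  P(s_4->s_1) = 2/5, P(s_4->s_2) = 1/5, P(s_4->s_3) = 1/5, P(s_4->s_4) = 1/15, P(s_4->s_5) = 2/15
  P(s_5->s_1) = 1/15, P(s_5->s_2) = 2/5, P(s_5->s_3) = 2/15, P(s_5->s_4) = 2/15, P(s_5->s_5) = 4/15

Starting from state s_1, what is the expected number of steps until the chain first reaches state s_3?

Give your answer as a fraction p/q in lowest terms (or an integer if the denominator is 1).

Answer: 240/49

Derivation:
Let h_i = expected steps to first reach s_3 from state i.
Boundary: h_s_3 = 0.
First-step equations for the other states:
  h_s_1 = 1 + 2/5*h_s_1 + 1/15*h_s_2 + 4/15*h_s_3 + 2/15*h_s_4 + 2/15*h_s_5
  h_s_2 = 1 + 1/15*h_s_1 + 2/5*h_s_2 + 2/15*h_s_3 + 2/15*h_s_4 + 4/15*h_s_5
  h_s_4 = 1 + 2/5*h_s_1 + 1/5*h_s_2 + 1/5*h_s_3 + 1/15*h_s_4 + 2/15*h_s_5
  h_s_5 = 1 + 1/15*h_s_1 + 2/5*h_s_2 + 2/15*h_s_3 + 2/15*h_s_4 + 4/15*h_s_5

Substituting h_s_3 = 0 and rearranging gives the linear system (I - Q) h = 1:
  [3/5, -1/15, -2/15, -2/15] . (h_s_1, h_s_2, h_s_4, h_s_5) = 1
  [-1/15, 3/5, -2/15, -4/15] . (h_s_1, h_s_2, h_s_4, h_s_5) = 1
  [-2/5, -1/5, 14/15, -2/15] . (h_s_1, h_s_2, h_s_4, h_s_5) = 1
  [-1/15, -2/5, -2/15, 11/15] . (h_s_1, h_s_2, h_s_4, h_s_5) = 1

Solving yields:
  h_s_1 = 240/49
  h_s_2 = 300/49
  h_s_4 = 75/14
  h_s_5 = 300/49

Starting state is s_1, so the expected hitting time is h_s_1 = 240/49.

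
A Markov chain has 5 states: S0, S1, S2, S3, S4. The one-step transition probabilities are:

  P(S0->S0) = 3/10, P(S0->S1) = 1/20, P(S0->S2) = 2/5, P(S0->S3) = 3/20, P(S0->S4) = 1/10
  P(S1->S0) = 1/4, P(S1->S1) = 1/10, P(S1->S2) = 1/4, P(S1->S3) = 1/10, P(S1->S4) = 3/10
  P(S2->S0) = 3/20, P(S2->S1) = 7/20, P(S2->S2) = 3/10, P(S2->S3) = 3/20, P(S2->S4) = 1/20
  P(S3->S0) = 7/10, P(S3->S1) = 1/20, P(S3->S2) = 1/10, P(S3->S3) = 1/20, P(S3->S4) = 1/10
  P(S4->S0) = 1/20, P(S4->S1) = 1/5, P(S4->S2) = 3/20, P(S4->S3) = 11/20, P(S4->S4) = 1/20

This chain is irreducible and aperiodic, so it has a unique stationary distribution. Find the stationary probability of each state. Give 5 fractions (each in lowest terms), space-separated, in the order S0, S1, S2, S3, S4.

Answer: 57007/195478 15224/97739 615/2273 33235/195478 10949/97739

Derivation:
The stationary distribution satisfies pi = pi * P, i.e.:
  pi_S0 = 3/10*pi_S0 + 1/4*pi_S1 + 3/20*pi_S2 + 7/10*pi_S3 + 1/20*pi_S4
  pi_S1 = 1/20*pi_S0 + 1/10*pi_S1 + 7/20*pi_S2 + 1/20*pi_S3 + 1/5*pi_S4
  pi_S2 = 2/5*pi_S0 + 1/4*pi_S1 + 3/10*pi_S2 + 1/10*pi_S3 + 3/20*pi_S4
  pi_S3 = 3/20*pi_S0 + 1/10*pi_S1 + 3/20*pi_S2 + 1/20*pi_S3 + 11/20*pi_S4
  pi_S4 = 1/10*pi_S0 + 3/10*pi_S1 + 1/20*pi_S2 + 1/10*pi_S3 + 1/20*pi_S4
with normalization: pi_S0 + pi_S1 + pi_S2 + pi_S3 + pi_S4 = 1.

Using the first 4 balance equations plus normalization, the linear system A*pi = b is:
  [-7/10, 1/4, 3/20, 7/10, 1/20] . pi = 0
  [1/20, -9/10, 7/20, 1/20, 1/5] . pi = 0
  [2/5, 1/4, -7/10, 1/10, 3/20] . pi = 0
  [3/20, 1/10, 3/20, -19/20, 11/20] . pi = 0
  [1, 1, 1, 1, 1] . pi = 1

Solving yields:
  pi_S0 = 57007/195478
  pi_S1 = 15224/97739
  pi_S2 = 615/2273
  pi_S3 = 33235/195478
  pi_S4 = 10949/97739

Verification (pi * P):
  57007/195478*3/10 + 15224/97739*1/4 + 615/2273*3/20 + 33235/195478*7/10 + 10949/97739*1/20 = 57007/195478 = pi_S0  (ok)
  57007/195478*1/20 + 15224/97739*1/10 + 615/2273*7/20 + 33235/195478*1/20 + 10949/97739*1/5 = 15224/97739 = pi_S1  (ok)
  57007/195478*2/5 + 15224/97739*1/4 + 615/2273*3/10 + 33235/195478*1/10 + 10949/97739*3/20 = 615/2273 = pi_S2  (ok)
  57007/195478*3/20 + 15224/97739*1/10 + 615/2273*3/20 + 33235/195478*1/20 + 10949/97739*11/20 = 33235/195478 = pi_S3  (ok)
  57007/195478*1/10 + 15224/97739*3/10 + 615/2273*1/20 + 33235/195478*1/10 + 10949/97739*1/20 = 10949/97739 = pi_S4  (ok)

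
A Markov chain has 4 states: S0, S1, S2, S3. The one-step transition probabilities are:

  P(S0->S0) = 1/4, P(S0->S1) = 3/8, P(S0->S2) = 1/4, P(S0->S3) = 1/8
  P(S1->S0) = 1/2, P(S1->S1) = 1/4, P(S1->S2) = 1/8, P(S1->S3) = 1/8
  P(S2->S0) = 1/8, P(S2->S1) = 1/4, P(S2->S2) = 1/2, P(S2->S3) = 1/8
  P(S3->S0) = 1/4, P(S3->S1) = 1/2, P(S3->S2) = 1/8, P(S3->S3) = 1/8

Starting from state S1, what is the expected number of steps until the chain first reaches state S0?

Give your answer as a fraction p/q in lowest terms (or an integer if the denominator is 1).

Answer: 160/63

Derivation:
Let h_i = expected steps to first reach S0 from state i.
Boundary: h_S0 = 0.
First-step equations for the other states:
  h_S1 = 1 + 1/2*h_S0 + 1/4*h_S1 + 1/8*h_S2 + 1/8*h_S3
  h_S2 = 1 + 1/8*h_S0 + 1/4*h_S1 + 1/2*h_S2 + 1/8*h_S3
  h_S3 = 1 + 1/4*h_S0 + 1/2*h_S1 + 1/8*h_S2 + 1/8*h_S3

Substituting h_S0 = 0 and rearranging gives the linear system (I - Q) h = 1:
  [3/4, -1/8, -1/8] . (h_S1, h_S2, h_S3) = 1
  [-1/4, 1/2, -1/8] . (h_S1, h_S2, h_S3) = 1
  [-1/2, -1/8, 7/8] . (h_S1, h_S2, h_S3) = 1

Solving yields:
  h_S1 = 160/63
  h_S2 = 256/63
  h_S3 = 200/63

Starting state is S1, so the expected hitting time is h_S1 = 160/63.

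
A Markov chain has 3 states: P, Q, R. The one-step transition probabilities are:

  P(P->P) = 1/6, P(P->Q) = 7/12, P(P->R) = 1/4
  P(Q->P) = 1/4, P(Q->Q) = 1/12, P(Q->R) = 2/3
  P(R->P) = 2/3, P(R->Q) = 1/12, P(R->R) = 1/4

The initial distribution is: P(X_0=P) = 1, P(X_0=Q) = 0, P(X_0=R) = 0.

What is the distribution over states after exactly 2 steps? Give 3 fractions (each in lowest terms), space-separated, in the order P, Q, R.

Answer: 49/144 1/6 71/144

Derivation:
Propagating the distribution step by step (d_{t+1} = d_t * P):
d_0 = (P=1, Q=0, R=0)
  d_1[P] = 1*1/6 + 0*1/4 + 0*2/3 = 1/6
  d_1[Q] = 1*7/12 + 0*1/12 + 0*1/12 = 7/12
  d_1[R] = 1*1/4 + 0*2/3 + 0*1/4 = 1/4
d_1 = (P=1/6, Q=7/12, R=1/4)
  d_2[P] = 1/6*1/6 + 7/12*1/4 + 1/4*2/3 = 49/144
  d_2[Q] = 1/6*7/12 + 7/12*1/12 + 1/4*1/12 = 1/6
  d_2[R] = 1/6*1/4 + 7/12*2/3 + 1/4*1/4 = 71/144
d_2 = (P=49/144, Q=1/6, R=71/144)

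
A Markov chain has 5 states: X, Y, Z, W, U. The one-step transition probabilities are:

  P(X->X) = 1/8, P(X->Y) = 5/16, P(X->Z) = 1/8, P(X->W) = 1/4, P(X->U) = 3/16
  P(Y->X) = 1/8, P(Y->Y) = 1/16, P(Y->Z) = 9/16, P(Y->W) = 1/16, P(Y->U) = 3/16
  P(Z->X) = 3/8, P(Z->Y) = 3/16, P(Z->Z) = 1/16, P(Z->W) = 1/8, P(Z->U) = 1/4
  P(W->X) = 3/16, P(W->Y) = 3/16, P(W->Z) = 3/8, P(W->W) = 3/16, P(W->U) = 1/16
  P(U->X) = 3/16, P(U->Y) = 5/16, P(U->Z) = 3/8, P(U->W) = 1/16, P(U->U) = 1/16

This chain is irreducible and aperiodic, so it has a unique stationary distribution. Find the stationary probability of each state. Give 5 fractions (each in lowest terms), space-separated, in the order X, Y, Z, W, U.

Answer: 3719/17483 3651/17483 14425/52449 14335/104898 5831/34966

Derivation:
The stationary distribution satisfies pi = pi * P, i.e.:
  pi_X = 1/8*pi_X + 1/8*pi_Y + 3/8*pi_Z + 3/16*pi_W + 3/16*pi_U
  pi_Y = 5/16*pi_X + 1/16*pi_Y + 3/16*pi_Z + 3/16*pi_W + 5/16*pi_U
  pi_Z = 1/8*pi_X + 9/16*pi_Y + 1/16*pi_Z + 3/8*pi_W + 3/8*pi_U
  pi_W = 1/4*pi_X + 1/16*pi_Y + 1/8*pi_Z + 3/16*pi_W + 1/16*pi_U
  pi_U = 3/16*pi_X + 3/16*pi_Y + 1/4*pi_Z + 1/16*pi_W + 1/16*pi_U
with normalization: pi_X + pi_Y + pi_Z + pi_W + pi_U = 1.

Using the first 4 balance equations plus normalization, the linear system A*pi = b is:
  [-7/8, 1/8, 3/8, 3/16, 3/16] . pi = 0
  [5/16, -15/16, 3/16, 3/16, 5/16] . pi = 0
  [1/8, 9/16, -15/16, 3/8, 3/8] . pi = 0
  [1/4, 1/16, 1/8, -13/16, 1/16] . pi = 0
  [1, 1, 1, 1, 1] . pi = 1

Solving yields:
  pi_X = 3719/17483
  pi_Y = 3651/17483
  pi_Z = 14425/52449
  pi_W = 14335/104898
  pi_U = 5831/34966

Verification (pi * P):
  3719/17483*1/8 + 3651/17483*1/8 + 14425/52449*3/8 + 14335/104898*3/16 + 5831/34966*3/16 = 3719/17483 = pi_X  (ok)
  3719/17483*5/16 + 3651/17483*1/16 + 14425/52449*3/16 + 14335/104898*3/16 + 5831/34966*5/16 = 3651/17483 = pi_Y  (ok)
  3719/17483*1/8 + 3651/17483*9/16 + 14425/52449*1/16 + 14335/104898*3/8 + 5831/34966*3/8 = 14425/52449 = pi_Z  (ok)
  3719/17483*1/4 + 3651/17483*1/16 + 14425/52449*1/8 + 14335/104898*3/16 + 5831/34966*1/16 = 14335/104898 = pi_W  (ok)
  3719/17483*3/16 + 3651/17483*3/16 + 14425/52449*1/4 + 14335/104898*1/16 + 5831/34966*1/16 = 5831/34966 = pi_U  (ok)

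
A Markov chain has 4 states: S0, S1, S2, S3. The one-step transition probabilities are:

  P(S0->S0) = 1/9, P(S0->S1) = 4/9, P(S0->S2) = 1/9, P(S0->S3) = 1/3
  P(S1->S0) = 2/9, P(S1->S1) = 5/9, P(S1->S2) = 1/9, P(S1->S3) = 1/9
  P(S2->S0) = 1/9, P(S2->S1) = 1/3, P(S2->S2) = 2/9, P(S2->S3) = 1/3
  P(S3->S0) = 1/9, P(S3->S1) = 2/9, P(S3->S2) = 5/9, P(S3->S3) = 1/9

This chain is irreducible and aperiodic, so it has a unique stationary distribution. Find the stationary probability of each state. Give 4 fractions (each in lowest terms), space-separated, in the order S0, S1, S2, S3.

Answer: 105/664 281/664 37/166 65/332

Derivation:
The stationary distribution satisfies pi = pi * P, i.e.:
  pi_S0 = 1/9*pi_S0 + 2/9*pi_S1 + 1/9*pi_S2 + 1/9*pi_S3
  pi_S1 = 4/9*pi_S0 + 5/9*pi_S1 + 1/3*pi_S2 + 2/9*pi_S3
  pi_S2 = 1/9*pi_S0 + 1/9*pi_S1 + 2/9*pi_S2 + 5/9*pi_S3
  pi_S3 = 1/3*pi_S0 + 1/9*pi_S1 + 1/3*pi_S2 + 1/9*pi_S3
with normalization: pi_S0 + pi_S1 + pi_S2 + pi_S3 = 1.

Using the first 3 balance equations plus normalization, the linear system A*pi = b is:
  [-8/9, 2/9, 1/9, 1/9] . pi = 0
  [4/9, -4/9, 1/3, 2/9] . pi = 0
  [1/9, 1/9, -7/9, 5/9] . pi = 0
  [1, 1, 1, 1] . pi = 1

Solving yields:
  pi_S0 = 105/664
  pi_S1 = 281/664
  pi_S2 = 37/166
  pi_S3 = 65/332

Verification (pi * P):
  105/664*1/9 + 281/664*2/9 + 37/166*1/9 + 65/332*1/9 = 105/664 = pi_S0  (ok)
  105/664*4/9 + 281/664*5/9 + 37/166*1/3 + 65/332*2/9 = 281/664 = pi_S1  (ok)
  105/664*1/9 + 281/664*1/9 + 37/166*2/9 + 65/332*5/9 = 37/166 = pi_S2  (ok)
  105/664*1/3 + 281/664*1/9 + 37/166*1/3 + 65/332*1/9 = 65/332 = pi_S3  (ok)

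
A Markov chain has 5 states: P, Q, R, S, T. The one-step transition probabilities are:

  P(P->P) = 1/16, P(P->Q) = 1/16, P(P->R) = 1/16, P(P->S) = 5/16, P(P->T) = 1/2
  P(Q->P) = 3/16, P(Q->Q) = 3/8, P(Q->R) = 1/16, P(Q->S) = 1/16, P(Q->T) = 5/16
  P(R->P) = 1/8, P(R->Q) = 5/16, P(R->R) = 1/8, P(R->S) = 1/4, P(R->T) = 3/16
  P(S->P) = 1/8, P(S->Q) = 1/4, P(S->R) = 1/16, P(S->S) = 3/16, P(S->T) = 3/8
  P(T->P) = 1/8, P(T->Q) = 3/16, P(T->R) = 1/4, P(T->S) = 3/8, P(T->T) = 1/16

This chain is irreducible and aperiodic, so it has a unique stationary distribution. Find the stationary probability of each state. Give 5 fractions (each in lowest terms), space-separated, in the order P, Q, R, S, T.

Answer: 143/1082 267/1082 1565/12984 1501/6492 3497/12984

Derivation:
The stationary distribution satisfies pi = pi * P, i.e.:
  pi_P = 1/16*pi_P + 3/16*pi_Q + 1/8*pi_R + 1/8*pi_S + 1/8*pi_T
  pi_Q = 1/16*pi_P + 3/8*pi_Q + 5/16*pi_R + 1/4*pi_S + 3/16*pi_T
  pi_R = 1/16*pi_P + 1/16*pi_Q + 1/8*pi_R + 1/16*pi_S + 1/4*pi_T
  pi_S = 5/16*pi_P + 1/16*pi_Q + 1/4*pi_R + 3/16*pi_S + 3/8*pi_T
  pi_T = 1/2*pi_P + 5/16*pi_Q + 3/16*pi_R + 3/8*pi_S + 1/16*pi_T
with normalization: pi_P + pi_Q + pi_R + pi_S + pi_T = 1.

Using the first 4 balance equations plus normalization, the linear system A*pi = b is:
  [-15/16, 3/16, 1/8, 1/8, 1/8] . pi = 0
  [1/16, -5/8, 5/16, 1/4, 3/16] . pi = 0
  [1/16, 1/16, -7/8, 1/16, 1/4] . pi = 0
  [5/16, 1/16, 1/4, -13/16, 3/8] . pi = 0
  [1, 1, 1, 1, 1] . pi = 1

Solving yields:
  pi_P = 143/1082
  pi_Q = 267/1082
  pi_R = 1565/12984
  pi_S = 1501/6492
  pi_T = 3497/12984

Verification (pi * P):
  143/1082*1/16 + 267/1082*3/16 + 1565/12984*1/8 + 1501/6492*1/8 + 3497/12984*1/8 = 143/1082 = pi_P  (ok)
  143/1082*1/16 + 267/1082*3/8 + 1565/12984*5/16 + 1501/6492*1/4 + 3497/12984*3/16 = 267/1082 = pi_Q  (ok)
  143/1082*1/16 + 267/1082*1/16 + 1565/12984*1/8 + 1501/6492*1/16 + 3497/12984*1/4 = 1565/12984 = pi_R  (ok)
  143/1082*5/16 + 267/1082*1/16 + 1565/12984*1/4 + 1501/6492*3/16 + 3497/12984*3/8 = 1501/6492 = pi_S  (ok)
  143/1082*1/2 + 267/1082*5/16 + 1565/12984*3/16 + 1501/6492*3/8 + 3497/12984*1/16 = 3497/12984 = pi_T  (ok)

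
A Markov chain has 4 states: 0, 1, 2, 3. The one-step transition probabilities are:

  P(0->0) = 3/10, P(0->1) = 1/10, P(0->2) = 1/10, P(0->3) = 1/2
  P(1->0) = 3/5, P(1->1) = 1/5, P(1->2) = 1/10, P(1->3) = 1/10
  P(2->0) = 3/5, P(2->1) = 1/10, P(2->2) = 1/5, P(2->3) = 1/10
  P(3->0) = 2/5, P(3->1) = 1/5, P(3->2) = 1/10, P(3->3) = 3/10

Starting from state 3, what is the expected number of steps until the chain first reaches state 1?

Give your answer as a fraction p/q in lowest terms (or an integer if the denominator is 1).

Let h_i = expected steps to first reach 1 from state i.
Boundary: h_1 = 0.
First-step equations for the other states:
  h_0 = 1 + 3/10*h_0 + 1/10*h_1 + 1/10*h_2 + 1/2*h_3
  h_2 = 1 + 3/5*h_0 + 1/10*h_1 + 1/5*h_2 + 1/10*h_3
  h_3 = 1 + 2/5*h_0 + 1/5*h_1 + 1/10*h_2 + 3/10*h_3

Substituting h_1 = 0 and rearranging gives the linear system (I - Q) h = 1:
  [7/10, -1/10, -1/2] . (h_0, h_2, h_3) = 1
  [-3/5, 4/5, -1/10] . (h_0, h_2, h_3) = 1
  [-2/5, -1/10, 7/10] . (h_0, h_2, h_3) = 1

Solving yields:
  h_0 = 1080/149
  h_2 = 1120/149
  h_3 = 990/149

Starting state is 3, so the expected hitting time is h_3 = 990/149.

Answer: 990/149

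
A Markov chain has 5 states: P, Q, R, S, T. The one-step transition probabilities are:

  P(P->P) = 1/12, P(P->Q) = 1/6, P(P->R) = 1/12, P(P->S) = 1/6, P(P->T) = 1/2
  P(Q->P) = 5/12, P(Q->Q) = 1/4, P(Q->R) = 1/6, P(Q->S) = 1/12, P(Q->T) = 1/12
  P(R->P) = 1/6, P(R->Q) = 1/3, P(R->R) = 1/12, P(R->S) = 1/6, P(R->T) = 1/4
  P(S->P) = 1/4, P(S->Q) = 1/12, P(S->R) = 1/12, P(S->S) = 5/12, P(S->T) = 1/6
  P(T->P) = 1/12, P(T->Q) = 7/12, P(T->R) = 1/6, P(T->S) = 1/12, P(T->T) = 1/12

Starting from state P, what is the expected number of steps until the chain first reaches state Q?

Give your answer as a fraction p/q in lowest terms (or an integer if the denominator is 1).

Answer: 121/35

Derivation:
Let h_i = expected steps to first reach Q from state i.
Boundary: h_Q = 0.
First-step equations for the other states:
  h_P = 1 + 1/12*h_P + 1/6*h_Q + 1/12*h_R + 1/6*h_S + 1/2*h_T
  h_R = 1 + 1/6*h_P + 1/3*h_Q + 1/12*h_R + 1/6*h_S + 1/4*h_T
  h_S = 1 + 1/4*h_P + 1/12*h_Q + 1/12*h_R + 5/12*h_S + 1/6*h_T
  h_T = 1 + 1/12*h_P + 7/12*h_Q + 1/6*h_R + 1/12*h_S + 1/12*h_T

Substituting h_Q = 0 and rearranging gives the linear system (I - Q) h = 1:
  [11/12, -1/12, -1/6, -1/2] . (h_P, h_R, h_S, h_T) = 1
  [-1/6, 11/12, -1/6, -1/4] . (h_P, h_R, h_S, h_T) = 1
  [-1/4, -1/12, 7/12, -1/6] . (h_P, h_R, h_S, h_T) = 1
  [-1/12, -1/6, -1/12, 11/12] . (h_P, h_R, h_S, h_T) = 1

Solving yields:
  h_P = 121/35
  h_R = 331/105
  h_S = 454/105
  h_T = 83/35

Starting state is P, so the expected hitting time is h_P = 121/35.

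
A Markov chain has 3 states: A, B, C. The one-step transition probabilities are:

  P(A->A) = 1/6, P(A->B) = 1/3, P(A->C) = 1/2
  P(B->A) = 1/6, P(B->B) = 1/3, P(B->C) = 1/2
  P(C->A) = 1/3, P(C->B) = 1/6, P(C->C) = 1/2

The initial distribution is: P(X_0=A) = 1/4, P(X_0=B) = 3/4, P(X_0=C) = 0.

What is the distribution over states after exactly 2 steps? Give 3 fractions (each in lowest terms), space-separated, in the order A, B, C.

Propagating the distribution step by step (d_{t+1} = d_t * P):
d_0 = (A=1/4, B=3/4, C=0)
  d_1[A] = 1/4*1/6 + 3/4*1/6 + 0*1/3 = 1/6
  d_1[B] = 1/4*1/3 + 3/4*1/3 + 0*1/6 = 1/3
  d_1[C] = 1/4*1/2 + 3/4*1/2 + 0*1/2 = 1/2
d_1 = (A=1/6, B=1/3, C=1/2)
  d_2[A] = 1/6*1/6 + 1/3*1/6 + 1/2*1/3 = 1/4
  d_2[B] = 1/6*1/3 + 1/3*1/3 + 1/2*1/6 = 1/4
  d_2[C] = 1/6*1/2 + 1/3*1/2 + 1/2*1/2 = 1/2
d_2 = (A=1/4, B=1/4, C=1/2)

Answer: 1/4 1/4 1/2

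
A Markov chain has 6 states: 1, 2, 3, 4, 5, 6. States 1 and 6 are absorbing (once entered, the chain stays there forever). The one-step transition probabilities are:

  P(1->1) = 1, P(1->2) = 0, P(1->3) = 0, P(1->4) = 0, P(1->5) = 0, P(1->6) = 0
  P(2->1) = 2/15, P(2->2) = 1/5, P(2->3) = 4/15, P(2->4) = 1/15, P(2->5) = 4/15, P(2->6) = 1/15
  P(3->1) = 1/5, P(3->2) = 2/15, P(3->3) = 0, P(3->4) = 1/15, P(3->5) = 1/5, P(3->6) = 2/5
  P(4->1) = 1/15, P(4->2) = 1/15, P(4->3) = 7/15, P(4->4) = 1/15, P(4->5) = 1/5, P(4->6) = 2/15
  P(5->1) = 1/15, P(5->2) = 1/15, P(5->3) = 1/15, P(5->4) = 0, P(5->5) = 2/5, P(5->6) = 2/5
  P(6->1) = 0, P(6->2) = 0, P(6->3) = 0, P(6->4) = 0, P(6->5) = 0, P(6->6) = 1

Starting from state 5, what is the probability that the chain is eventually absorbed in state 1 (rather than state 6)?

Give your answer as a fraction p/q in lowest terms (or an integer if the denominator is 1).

Answer: 1739/9451

Derivation:
Let a_i = P(absorbed in 1 | start in state i).
Boundary conditions: a_1 = 1, a_6 = 0.
For each transient state i, a_i = sum_j P(i->j) * a_j:
  a_2 = 2/15*a_1 + 1/5*a_2 + 4/15*a_3 + 1/15*a_4 + 4/15*a_5 + 1/15*a_6
  a_3 = 1/5*a_1 + 2/15*a_2 + 0*a_3 + 1/15*a_4 + 1/5*a_5 + 2/5*a_6
  a_4 = 1/15*a_1 + 1/15*a_2 + 7/15*a_3 + 1/15*a_4 + 1/5*a_5 + 2/15*a_6
  a_5 = 1/15*a_1 + 1/15*a_2 + 1/15*a_3 + 0*a_4 + 2/5*a_5 + 2/5*a_6

Substituting a_1 = 1 and a_6 = 0, rearrange to (I - Q) a = r where r[i] = P(i -> 1):
  [4/5, -4/15, -1/15, -4/15] . (a_2, a_3, a_4, a_5) = 2/15
  [-2/15, 1, -1/15, -1/5] . (a_2, a_3, a_4, a_5) = 1/5
  [-1/15, -7/15, 14/15, -1/5] . (a_2, a_3, a_4, a_5) = 1/15
  [-1/15, -1/15, 0, 3/5] . (a_2, a_3, a_4, a_5) = 1/15

Solving yields:
  a_2 = 3336/9451
  a_3 = 2864/9451
  a_4 = 2718/9451
  a_5 = 1739/9451

Starting state is 5, so the absorption probability is a_5 = 1739/9451.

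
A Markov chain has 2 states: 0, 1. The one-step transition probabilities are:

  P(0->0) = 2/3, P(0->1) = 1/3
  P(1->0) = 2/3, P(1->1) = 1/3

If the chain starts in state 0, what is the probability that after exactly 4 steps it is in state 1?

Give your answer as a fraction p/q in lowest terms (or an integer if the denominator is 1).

Answer: 1/3

Derivation:
Computing P^4 by repeated multiplication:
P^1 =
  0: [2/3, 1/3]
  1: [2/3, 1/3]
P^2 =
  0: [2/3, 1/3]
  1: [2/3, 1/3]
P^3 =
  0: [2/3, 1/3]
  1: [2/3, 1/3]
P^4 =
  0: [2/3, 1/3]
  1: [2/3, 1/3]

(P^4)[0 -> 1] = 1/3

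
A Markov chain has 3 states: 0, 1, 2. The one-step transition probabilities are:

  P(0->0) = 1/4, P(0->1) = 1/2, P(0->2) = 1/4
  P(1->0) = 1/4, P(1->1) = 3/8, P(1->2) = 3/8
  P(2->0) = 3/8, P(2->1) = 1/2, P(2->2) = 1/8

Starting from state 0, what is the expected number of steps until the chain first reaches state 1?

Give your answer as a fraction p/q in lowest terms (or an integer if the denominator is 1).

Let h_i = expected steps to first reach 1 from state i.
Boundary: h_1 = 0.
First-step equations for the other states:
  h_0 = 1 + 1/4*h_0 + 1/2*h_1 + 1/4*h_2
  h_2 = 1 + 3/8*h_0 + 1/2*h_1 + 1/8*h_2

Substituting h_1 = 0 and rearranging gives the linear system (I - Q) h = 1:
  [3/4, -1/4] . (h_0, h_2) = 1
  [-3/8, 7/8] . (h_0, h_2) = 1

Solving yields:
  h_0 = 2
  h_2 = 2

Starting state is 0, so the expected hitting time is h_0 = 2.

Answer: 2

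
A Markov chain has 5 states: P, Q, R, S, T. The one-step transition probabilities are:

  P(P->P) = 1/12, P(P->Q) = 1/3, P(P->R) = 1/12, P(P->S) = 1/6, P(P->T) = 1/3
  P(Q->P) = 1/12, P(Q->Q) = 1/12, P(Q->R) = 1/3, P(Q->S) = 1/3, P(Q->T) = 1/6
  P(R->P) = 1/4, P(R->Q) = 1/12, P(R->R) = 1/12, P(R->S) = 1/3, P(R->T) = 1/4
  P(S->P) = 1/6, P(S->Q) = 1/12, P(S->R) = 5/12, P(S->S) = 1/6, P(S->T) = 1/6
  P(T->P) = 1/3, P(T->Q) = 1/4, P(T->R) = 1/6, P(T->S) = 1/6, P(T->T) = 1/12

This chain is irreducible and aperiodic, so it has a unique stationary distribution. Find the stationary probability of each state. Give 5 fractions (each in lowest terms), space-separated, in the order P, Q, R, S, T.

The stationary distribution satisfies pi = pi * P, i.e.:
  pi_P = 1/12*pi_P + 1/12*pi_Q + 1/4*pi_R + 1/6*pi_S + 1/3*pi_T
  pi_Q = 1/3*pi_P + 1/12*pi_Q + 1/12*pi_R + 1/12*pi_S + 1/4*pi_T
  pi_R = 1/12*pi_P + 1/3*pi_Q + 1/12*pi_R + 5/12*pi_S + 1/6*pi_T
  pi_S = 1/6*pi_P + 1/3*pi_Q + 1/3*pi_R + 1/6*pi_S + 1/6*pi_T
  pi_T = 1/3*pi_P + 1/6*pi_Q + 1/4*pi_R + 1/6*pi_S + 1/12*pi_T
with normalization: pi_P + pi_Q + pi_R + pi_S + pi_T = 1.

Using the first 4 balance equations plus normalization, the linear system A*pi = b is:
  [-11/12, 1/12, 1/4, 1/6, 1/3] . pi = 0
  [1/3, -11/12, 1/12, 1/12, 1/4] . pi = 0
  [1/12, 1/3, -11/12, 5/12, 1/6] . pi = 0
  [1/6, 1/3, 1/3, -5/6, 1/6] . pi = 0
  [1, 1, 1, 1, 1] . pi = 1

Solving yields:
  pi_P = 795/4213
  pi_Q = 690/4213
  pi_R = 917/4213
  pi_S = 970/4213
  pi_T = 841/4213

Verification (pi * P):
  795/4213*1/12 + 690/4213*1/12 + 917/4213*1/4 + 970/4213*1/6 + 841/4213*1/3 = 795/4213 = pi_P  (ok)
  795/4213*1/3 + 690/4213*1/12 + 917/4213*1/12 + 970/4213*1/12 + 841/4213*1/4 = 690/4213 = pi_Q  (ok)
  795/4213*1/12 + 690/4213*1/3 + 917/4213*1/12 + 970/4213*5/12 + 841/4213*1/6 = 917/4213 = pi_R  (ok)
  795/4213*1/6 + 690/4213*1/3 + 917/4213*1/3 + 970/4213*1/6 + 841/4213*1/6 = 970/4213 = pi_S  (ok)
  795/4213*1/3 + 690/4213*1/6 + 917/4213*1/4 + 970/4213*1/6 + 841/4213*1/12 = 841/4213 = pi_T  (ok)

Answer: 795/4213 690/4213 917/4213 970/4213 841/4213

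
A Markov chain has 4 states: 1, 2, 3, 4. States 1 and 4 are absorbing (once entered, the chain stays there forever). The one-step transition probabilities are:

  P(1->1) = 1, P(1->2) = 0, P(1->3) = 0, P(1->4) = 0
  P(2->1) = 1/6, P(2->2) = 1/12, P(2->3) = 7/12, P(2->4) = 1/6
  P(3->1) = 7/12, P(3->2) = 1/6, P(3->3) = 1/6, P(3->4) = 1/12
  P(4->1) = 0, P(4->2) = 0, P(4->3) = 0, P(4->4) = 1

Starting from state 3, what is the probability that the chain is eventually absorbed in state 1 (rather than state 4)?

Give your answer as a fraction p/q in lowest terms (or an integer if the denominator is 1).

Let a_i = P(absorbed in 1 | start in state i).
Boundary conditions: a_1 = 1, a_4 = 0.
For each transient state i, a_i = sum_j P(i->j) * a_j:
  a_2 = 1/6*a_1 + 1/12*a_2 + 7/12*a_3 + 1/6*a_4
  a_3 = 7/12*a_1 + 1/6*a_2 + 1/6*a_3 + 1/12*a_4

Substituting a_1 = 1 and a_4 = 0, rearrange to (I - Q) a = r where r[i] = P(i -> 1):
  [11/12, -7/12] . (a_2, a_3) = 1/6
  [-1/6, 5/6] . (a_2, a_3) = 7/12

Solving yields:
  a_2 = 23/32
  a_3 = 27/32

Starting state is 3, so the absorption probability is a_3 = 27/32.

Answer: 27/32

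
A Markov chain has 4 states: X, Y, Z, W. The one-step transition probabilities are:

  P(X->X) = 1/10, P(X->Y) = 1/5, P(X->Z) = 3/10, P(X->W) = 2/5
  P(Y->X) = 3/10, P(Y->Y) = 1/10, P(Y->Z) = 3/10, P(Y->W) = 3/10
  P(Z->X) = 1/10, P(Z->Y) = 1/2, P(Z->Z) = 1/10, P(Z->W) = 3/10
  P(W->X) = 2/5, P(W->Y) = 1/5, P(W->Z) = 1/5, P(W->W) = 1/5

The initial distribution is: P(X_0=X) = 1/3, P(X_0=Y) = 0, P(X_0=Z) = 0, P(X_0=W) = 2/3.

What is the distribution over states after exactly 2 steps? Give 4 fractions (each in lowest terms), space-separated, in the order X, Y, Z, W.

Answer: 11/50 1/4 17/75 91/300

Derivation:
Propagating the distribution step by step (d_{t+1} = d_t * P):
d_0 = (X=1/3, Y=0, Z=0, W=2/3)
  d_1[X] = 1/3*1/10 + 0*3/10 + 0*1/10 + 2/3*2/5 = 3/10
  d_1[Y] = 1/3*1/5 + 0*1/10 + 0*1/2 + 2/3*1/5 = 1/5
  d_1[Z] = 1/3*3/10 + 0*3/10 + 0*1/10 + 2/3*1/5 = 7/30
  d_1[W] = 1/3*2/5 + 0*3/10 + 0*3/10 + 2/3*1/5 = 4/15
d_1 = (X=3/10, Y=1/5, Z=7/30, W=4/15)
  d_2[X] = 3/10*1/10 + 1/5*3/10 + 7/30*1/10 + 4/15*2/5 = 11/50
  d_2[Y] = 3/10*1/5 + 1/5*1/10 + 7/30*1/2 + 4/15*1/5 = 1/4
  d_2[Z] = 3/10*3/10 + 1/5*3/10 + 7/30*1/10 + 4/15*1/5 = 17/75
  d_2[W] = 3/10*2/5 + 1/5*3/10 + 7/30*3/10 + 4/15*1/5 = 91/300
d_2 = (X=11/50, Y=1/4, Z=17/75, W=91/300)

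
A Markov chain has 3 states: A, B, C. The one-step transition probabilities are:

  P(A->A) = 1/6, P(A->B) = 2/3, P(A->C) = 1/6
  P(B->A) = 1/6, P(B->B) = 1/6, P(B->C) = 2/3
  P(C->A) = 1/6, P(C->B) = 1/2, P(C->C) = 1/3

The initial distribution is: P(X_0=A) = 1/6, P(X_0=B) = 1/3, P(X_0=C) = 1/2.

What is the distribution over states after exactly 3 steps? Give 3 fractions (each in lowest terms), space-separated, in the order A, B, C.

Propagating the distribution step by step (d_{t+1} = d_t * P):
d_0 = (A=1/6, B=1/3, C=1/2)
  d_1[A] = 1/6*1/6 + 1/3*1/6 + 1/2*1/6 = 1/6
  d_1[B] = 1/6*2/3 + 1/3*1/6 + 1/2*1/2 = 5/12
  d_1[C] = 1/6*1/6 + 1/3*2/3 + 1/2*1/3 = 5/12
d_1 = (A=1/6, B=5/12, C=5/12)
  d_2[A] = 1/6*1/6 + 5/12*1/6 + 5/12*1/6 = 1/6
  d_2[B] = 1/6*2/3 + 5/12*1/6 + 5/12*1/2 = 7/18
  d_2[C] = 1/6*1/6 + 5/12*2/3 + 5/12*1/3 = 4/9
d_2 = (A=1/6, B=7/18, C=4/9)
  d_3[A] = 1/6*1/6 + 7/18*1/6 + 4/9*1/6 = 1/6
  d_3[B] = 1/6*2/3 + 7/18*1/6 + 4/9*1/2 = 43/108
  d_3[C] = 1/6*1/6 + 7/18*2/3 + 4/9*1/3 = 47/108
d_3 = (A=1/6, B=43/108, C=47/108)

Answer: 1/6 43/108 47/108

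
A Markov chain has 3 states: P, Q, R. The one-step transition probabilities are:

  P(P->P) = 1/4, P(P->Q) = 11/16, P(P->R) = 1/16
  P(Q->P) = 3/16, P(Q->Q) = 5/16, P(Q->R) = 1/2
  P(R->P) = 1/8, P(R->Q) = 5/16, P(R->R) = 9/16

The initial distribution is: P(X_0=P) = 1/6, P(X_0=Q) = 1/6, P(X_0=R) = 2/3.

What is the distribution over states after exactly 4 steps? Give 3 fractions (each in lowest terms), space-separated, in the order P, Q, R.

Answer: 2779/16384 12319/32768 14891/32768

Derivation:
Propagating the distribution step by step (d_{t+1} = d_t * P):
d_0 = (P=1/6, Q=1/6, R=2/3)
  d_1[P] = 1/6*1/4 + 1/6*3/16 + 2/3*1/8 = 5/32
  d_1[Q] = 1/6*11/16 + 1/6*5/16 + 2/3*5/16 = 3/8
  d_1[R] = 1/6*1/16 + 1/6*1/2 + 2/3*9/16 = 15/32
d_1 = (P=5/32, Q=3/8, R=15/32)
  d_2[P] = 5/32*1/4 + 3/8*3/16 + 15/32*1/8 = 43/256
  d_2[Q] = 5/32*11/16 + 3/8*5/16 + 15/32*5/16 = 95/256
  d_2[R] = 5/32*1/16 + 3/8*1/2 + 15/32*9/16 = 59/128
d_2 = (P=43/256, Q=95/256, R=59/128)
  d_3[P] = 43/256*1/4 + 95/256*3/16 + 59/128*1/8 = 693/4096
  d_3[Q] = 43/256*11/16 + 95/256*5/16 + 59/128*5/16 = 769/2048
  d_3[R] = 43/256*1/16 + 95/256*1/2 + 59/128*9/16 = 1865/4096
d_3 = (P=693/4096, Q=769/2048, R=1865/4096)
  d_4[P] = 693/4096*1/4 + 769/2048*3/16 + 1865/4096*1/8 = 2779/16384
  d_4[Q] = 693/4096*11/16 + 769/2048*5/16 + 1865/4096*5/16 = 12319/32768
  d_4[R] = 693/4096*1/16 + 769/2048*1/2 + 1865/4096*9/16 = 14891/32768
d_4 = (P=2779/16384, Q=12319/32768, R=14891/32768)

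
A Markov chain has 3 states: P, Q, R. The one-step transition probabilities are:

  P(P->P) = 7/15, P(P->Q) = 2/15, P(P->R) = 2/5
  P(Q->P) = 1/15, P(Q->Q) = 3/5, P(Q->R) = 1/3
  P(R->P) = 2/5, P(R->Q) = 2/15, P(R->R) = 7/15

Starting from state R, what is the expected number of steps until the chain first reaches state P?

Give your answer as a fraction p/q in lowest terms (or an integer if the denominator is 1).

Let h_i = expected steps to first reach P from state i.
Boundary: h_P = 0.
First-step equations for the other states:
  h_Q = 1 + 1/15*h_P + 3/5*h_Q + 1/3*h_R
  h_R = 1 + 2/5*h_P + 2/15*h_Q + 7/15*h_R

Substituting h_P = 0 and rearranging gives the linear system (I - Q) h = 1:
  [2/5, -1/3] . (h_Q, h_R) = 1
  [-2/15, 8/15] . (h_Q, h_R) = 1

Solving yields:
  h_Q = 195/38
  h_R = 60/19

Starting state is R, so the expected hitting time is h_R = 60/19.

Answer: 60/19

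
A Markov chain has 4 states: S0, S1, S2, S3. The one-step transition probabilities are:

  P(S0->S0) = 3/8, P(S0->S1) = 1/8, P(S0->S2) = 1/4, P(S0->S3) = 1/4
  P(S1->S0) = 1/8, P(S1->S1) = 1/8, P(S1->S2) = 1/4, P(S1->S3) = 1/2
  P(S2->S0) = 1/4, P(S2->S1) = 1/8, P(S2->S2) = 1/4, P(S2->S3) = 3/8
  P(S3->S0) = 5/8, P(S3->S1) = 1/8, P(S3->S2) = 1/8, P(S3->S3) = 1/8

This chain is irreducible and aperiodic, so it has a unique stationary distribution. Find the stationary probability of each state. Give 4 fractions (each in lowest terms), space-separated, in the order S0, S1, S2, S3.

The stationary distribution satisfies pi = pi * P, i.e.:
  pi_S0 = 3/8*pi_S0 + 1/8*pi_S1 + 1/4*pi_S2 + 5/8*pi_S3
  pi_S1 = 1/8*pi_S0 + 1/8*pi_S1 + 1/8*pi_S2 + 1/8*pi_S3
  pi_S2 = 1/4*pi_S0 + 1/4*pi_S1 + 1/4*pi_S2 + 1/8*pi_S3
  pi_S3 = 1/4*pi_S0 + 1/2*pi_S1 + 3/8*pi_S2 + 1/8*pi_S3
with normalization: pi_S0 + pi_S1 + pi_S2 + pi_S3 = 1.

Using the first 3 balance equations plus normalization, the linear system A*pi = b is:
  [-5/8, 1/8, 1/4, 5/8] . pi = 0
  [1/8, -7/8, 1/8, 1/8] . pi = 0
  [1/4, 1/4, -3/4, 1/8] . pi = 0
  [1, 1, 1, 1] . pi = 1

Solving yields:
  pi_S0 = 225/584
  pi_S1 = 1/8
  pi_S2 = 63/292
  pi_S3 = 20/73

Verification (pi * P):
  225/584*3/8 + 1/8*1/8 + 63/292*1/4 + 20/73*5/8 = 225/584 = pi_S0  (ok)
  225/584*1/8 + 1/8*1/8 + 63/292*1/8 + 20/73*1/8 = 1/8 = pi_S1  (ok)
  225/584*1/4 + 1/8*1/4 + 63/292*1/4 + 20/73*1/8 = 63/292 = pi_S2  (ok)
  225/584*1/4 + 1/8*1/2 + 63/292*3/8 + 20/73*1/8 = 20/73 = pi_S3  (ok)

Answer: 225/584 1/8 63/292 20/73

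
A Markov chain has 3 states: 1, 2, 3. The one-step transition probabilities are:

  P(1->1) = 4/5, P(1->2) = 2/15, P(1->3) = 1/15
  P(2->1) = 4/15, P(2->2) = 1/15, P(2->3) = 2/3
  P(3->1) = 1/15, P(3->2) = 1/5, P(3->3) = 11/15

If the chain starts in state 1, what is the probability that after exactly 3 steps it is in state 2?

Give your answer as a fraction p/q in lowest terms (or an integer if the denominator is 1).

Answer: 464/3375

Derivation:
Computing P^3 by repeated multiplication:
P^1 =
  1: [4/5, 2/15, 1/15]
  2: [4/15, 1/15, 2/3]
  3: [1/15, 1/5, 11/15]
P^2 =
  1: [17/25, 29/225, 43/225]
  2: [62/225, 13/75, 124/225]
  3: [7/45, 38/225, 152/225]
P^3 =
  1: [133/225, 464/3375, 916/3375]
  2: [1024/3375, 107/675, 1816/3375]
  3: [724/3375, 188/1125, 2087/3375]

(P^3)[1 -> 2] = 464/3375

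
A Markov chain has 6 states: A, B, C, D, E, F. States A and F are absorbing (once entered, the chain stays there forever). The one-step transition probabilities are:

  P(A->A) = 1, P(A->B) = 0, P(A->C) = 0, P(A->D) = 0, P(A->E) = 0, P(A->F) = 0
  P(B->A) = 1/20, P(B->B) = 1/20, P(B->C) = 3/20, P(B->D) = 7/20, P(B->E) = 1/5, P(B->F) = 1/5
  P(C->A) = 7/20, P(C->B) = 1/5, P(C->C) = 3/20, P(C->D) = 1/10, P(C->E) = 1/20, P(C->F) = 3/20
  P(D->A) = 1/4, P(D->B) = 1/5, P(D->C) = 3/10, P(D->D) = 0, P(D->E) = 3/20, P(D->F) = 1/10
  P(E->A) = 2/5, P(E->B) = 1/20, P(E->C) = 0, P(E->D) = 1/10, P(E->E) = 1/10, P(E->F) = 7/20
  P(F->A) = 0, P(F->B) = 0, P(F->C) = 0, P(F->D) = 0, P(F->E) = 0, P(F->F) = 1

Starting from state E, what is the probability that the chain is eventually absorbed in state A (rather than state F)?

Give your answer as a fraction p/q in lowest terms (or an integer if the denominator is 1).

Let a_i = P(absorbed in A | start in state i).
Boundary conditions: a_A = 1, a_F = 0.
For each transient state i, a_i = sum_j P(i->j) * a_j:
  a_B = 1/20*a_A + 1/20*a_B + 3/20*a_C + 7/20*a_D + 1/5*a_E + 1/5*a_F
  a_C = 7/20*a_A + 1/5*a_B + 3/20*a_C + 1/10*a_D + 1/20*a_E + 3/20*a_F
  a_D = 1/4*a_A + 1/5*a_B + 3/10*a_C + 0*a_D + 3/20*a_E + 1/10*a_F
  a_E = 2/5*a_A + 1/20*a_B + 0*a_C + 1/10*a_D + 1/10*a_E + 7/20*a_F

Substituting a_A = 1 and a_F = 0, rearrange to (I - Q) a = r where r[i] = P(i -> A):
  [19/20, -3/20, -7/20, -1/5] . (a_B, a_C, a_D, a_E) = 1/20
  [-1/5, 17/20, -1/10, -1/20] . (a_B, a_C, a_D, a_E) = 7/20
  [-1/5, -3/10, 1, -3/20] . (a_B, a_C, a_D, a_E) = 1/4
  [-1/20, 0, -1/10, 9/10] . (a_B, a_C, a_D, a_E) = 2/5

Solving yields:
  a_B = 45124/91189
  a_C = 57718/91189
  a_D = 56535/91189
  a_E = 49317/91189

Starting state is E, so the absorption probability is a_E = 49317/91189.

Answer: 49317/91189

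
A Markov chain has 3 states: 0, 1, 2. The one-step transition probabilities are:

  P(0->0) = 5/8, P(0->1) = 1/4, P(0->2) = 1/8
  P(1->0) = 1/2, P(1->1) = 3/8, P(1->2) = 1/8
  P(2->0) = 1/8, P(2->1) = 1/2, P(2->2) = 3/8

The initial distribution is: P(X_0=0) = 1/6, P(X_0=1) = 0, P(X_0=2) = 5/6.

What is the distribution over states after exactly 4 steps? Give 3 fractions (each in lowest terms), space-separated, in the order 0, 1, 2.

Answer: 6053/12288 1385/4096 65/384

Derivation:
Propagating the distribution step by step (d_{t+1} = d_t * P):
d_0 = (0=1/6, 1=0, 2=5/6)
  d_1[0] = 1/6*5/8 + 0*1/2 + 5/6*1/8 = 5/24
  d_1[1] = 1/6*1/4 + 0*3/8 + 5/6*1/2 = 11/24
  d_1[2] = 1/6*1/8 + 0*1/8 + 5/6*3/8 = 1/3
d_1 = (0=5/24, 1=11/24, 2=1/3)
  d_2[0] = 5/24*5/8 + 11/24*1/2 + 1/3*1/8 = 77/192
  d_2[1] = 5/24*1/4 + 11/24*3/8 + 1/3*1/2 = 25/64
  d_2[2] = 5/24*1/8 + 11/24*1/8 + 1/3*3/8 = 5/24
d_2 = (0=77/192, 1=25/64, 2=5/24)
  d_3[0] = 77/192*5/8 + 25/64*1/2 + 5/24*1/8 = 725/1536
  d_3[1] = 77/192*1/4 + 25/64*3/8 + 5/24*1/2 = 539/1536
  d_3[2] = 77/192*1/8 + 25/64*1/8 + 5/24*3/8 = 17/96
d_3 = (0=725/1536, 1=539/1536, 2=17/96)
  d_4[0] = 725/1536*5/8 + 539/1536*1/2 + 17/96*1/8 = 6053/12288
  d_4[1] = 725/1536*1/4 + 539/1536*3/8 + 17/96*1/2 = 1385/4096
  d_4[2] = 725/1536*1/8 + 539/1536*1/8 + 17/96*3/8 = 65/384
d_4 = (0=6053/12288, 1=1385/4096, 2=65/384)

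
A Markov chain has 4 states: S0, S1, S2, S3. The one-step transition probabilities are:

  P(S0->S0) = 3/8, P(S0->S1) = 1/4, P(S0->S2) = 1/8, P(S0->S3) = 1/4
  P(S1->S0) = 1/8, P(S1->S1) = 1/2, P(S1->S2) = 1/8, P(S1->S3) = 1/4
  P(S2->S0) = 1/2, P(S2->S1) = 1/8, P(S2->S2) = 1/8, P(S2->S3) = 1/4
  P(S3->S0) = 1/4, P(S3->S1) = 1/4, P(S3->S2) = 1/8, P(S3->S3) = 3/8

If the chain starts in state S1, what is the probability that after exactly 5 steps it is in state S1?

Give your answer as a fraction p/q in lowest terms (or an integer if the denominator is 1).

Answer: 1283/4096

Derivation:
Computing P^5 by repeated multiplication:
P^1 =
  S0: [3/8, 1/4, 1/8, 1/4]
  S1: [1/8, 1/2, 1/8, 1/4]
  S2: [1/2, 1/8, 1/8, 1/4]
  S3: [1/4, 1/4, 1/8, 3/8]
P^2 =
  S0: [19/64, 19/64, 1/8, 9/32]
  S1: [15/64, 23/64, 1/8, 9/32]
  S2: [21/64, 17/64, 1/8, 9/32]
  S3: [9/32, 19/64, 1/8, 19/64]
P^3 =
  S0: [9/32, 79/256, 1/8, 73/256]
  S1: [17/64, 83/256, 1/8, 73/256]
  S2: [37/128, 77/256, 1/8, 73/256]
  S3: [143/512, 79/256, 1/8, 147/512]
P^4 =
  S0: [569/2048, 319/1024, 1/8, 585/2048]
  S1: [561/2048, 323/1024, 1/8, 585/2048]
  S2: [573/2048, 317/1024, 1/8, 585/2048]
  S3: [1137/4096, 319/1024, 1/8, 1171/4096]
P^5 =
  S0: [4539/16384, 1279/4096, 1/8, 4681/16384]
  S1: [4523/16384, 1283/4096, 1/8, 4681/16384]
  S2: [4547/16384, 1277/4096, 1/8, 4681/16384]
  S3: [9077/32768, 1279/4096, 1/8, 9363/32768]

(P^5)[S1 -> S1] = 1283/4096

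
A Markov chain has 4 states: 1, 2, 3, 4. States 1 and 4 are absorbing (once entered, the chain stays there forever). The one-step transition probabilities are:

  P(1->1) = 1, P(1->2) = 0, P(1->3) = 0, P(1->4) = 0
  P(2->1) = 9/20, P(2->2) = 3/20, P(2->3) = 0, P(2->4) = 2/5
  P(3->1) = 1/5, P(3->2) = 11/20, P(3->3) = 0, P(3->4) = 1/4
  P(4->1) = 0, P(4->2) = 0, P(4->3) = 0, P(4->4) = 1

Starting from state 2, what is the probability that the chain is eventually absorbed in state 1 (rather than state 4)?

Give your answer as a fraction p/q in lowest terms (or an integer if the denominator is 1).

Let a_i = P(absorbed in 1 | start in state i).
Boundary conditions: a_1 = 1, a_4 = 0.
For each transient state i, a_i = sum_j P(i->j) * a_j:
  a_2 = 9/20*a_1 + 3/20*a_2 + 0*a_3 + 2/5*a_4
  a_3 = 1/5*a_1 + 11/20*a_2 + 0*a_3 + 1/4*a_4

Substituting a_1 = 1 and a_4 = 0, rearrange to (I - Q) a = r where r[i] = P(i -> 1):
  [17/20, 0] . (a_2, a_3) = 9/20
  [-11/20, 1] . (a_2, a_3) = 1/5

Solving yields:
  a_2 = 9/17
  a_3 = 167/340

Starting state is 2, so the absorption probability is a_2 = 9/17.

Answer: 9/17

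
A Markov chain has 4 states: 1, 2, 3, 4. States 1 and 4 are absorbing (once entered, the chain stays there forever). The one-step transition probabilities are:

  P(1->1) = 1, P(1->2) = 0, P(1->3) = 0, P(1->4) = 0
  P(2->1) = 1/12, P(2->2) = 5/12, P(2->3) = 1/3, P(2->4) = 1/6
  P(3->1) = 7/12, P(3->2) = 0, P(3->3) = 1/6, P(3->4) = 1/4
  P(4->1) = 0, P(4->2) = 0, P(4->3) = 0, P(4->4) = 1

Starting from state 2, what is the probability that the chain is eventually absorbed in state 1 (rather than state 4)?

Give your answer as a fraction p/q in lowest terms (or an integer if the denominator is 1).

Let a_i = P(absorbed in 1 | start in state i).
Boundary conditions: a_1 = 1, a_4 = 0.
For each transient state i, a_i = sum_j P(i->j) * a_j:
  a_2 = 1/12*a_1 + 5/12*a_2 + 1/3*a_3 + 1/6*a_4
  a_3 = 7/12*a_1 + 0*a_2 + 1/6*a_3 + 1/4*a_4

Substituting a_1 = 1 and a_4 = 0, rearrange to (I - Q) a = r where r[i] = P(i -> 1):
  [7/12, -1/3] . (a_2, a_3) = 1/12
  [0, 5/6] . (a_2, a_3) = 7/12

Solving yields:
  a_2 = 19/35
  a_3 = 7/10

Starting state is 2, so the absorption probability is a_2 = 19/35.

Answer: 19/35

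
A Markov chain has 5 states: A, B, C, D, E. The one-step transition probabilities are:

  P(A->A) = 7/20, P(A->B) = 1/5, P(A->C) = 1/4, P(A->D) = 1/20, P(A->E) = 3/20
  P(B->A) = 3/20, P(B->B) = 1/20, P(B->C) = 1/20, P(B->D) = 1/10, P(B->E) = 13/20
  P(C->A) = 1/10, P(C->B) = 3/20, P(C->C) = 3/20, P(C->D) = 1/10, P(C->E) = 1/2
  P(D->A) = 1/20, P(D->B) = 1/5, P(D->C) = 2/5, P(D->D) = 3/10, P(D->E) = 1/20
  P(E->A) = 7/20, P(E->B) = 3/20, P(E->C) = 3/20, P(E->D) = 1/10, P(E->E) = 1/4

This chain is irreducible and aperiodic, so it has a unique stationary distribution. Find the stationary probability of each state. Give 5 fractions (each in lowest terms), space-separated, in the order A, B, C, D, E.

Answer: 1706/7109 2165/14218 6621/35545 782/7109 22143/71090

Derivation:
The stationary distribution satisfies pi = pi * P, i.e.:
  pi_A = 7/20*pi_A + 3/20*pi_B + 1/10*pi_C + 1/20*pi_D + 7/20*pi_E
  pi_B = 1/5*pi_A + 1/20*pi_B + 3/20*pi_C + 1/5*pi_D + 3/20*pi_E
  pi_C = 1/4*pi_A + 1/20*pi_B + 3/20*pi_C + 2/5*pi_D + 3/20*pi_E
  pi_D = 1/20*pi_A + 1/10*pi_B + 1/10*pi_C + 3/10*pi_D + 1/10*pi_E
  pi_E = 3/20*pi_A + 13/20*pi_B + 1/2*pi_C + 1/20*pi_D + 1/4*pi_E
with normalization: pi_A + pi_B + pi_C + pi_D + pi_E = 1.

Using the first 4 balance equations plus normalization, the linear system A*pi = b is:
  [-13/20, 3/20, 1/10, 1/20, 7/20] . pi = 0
  [1/5, -19/20, 3/20, 1/5, 3/20] . pi = 0
  [1/4, 1/20, -17/20, 2/5, 3/20] . pi = 0
  [1/20, 1/10, 1/10, -7/10, 1/10] . pi = 0
  [1, 1, 1, 1, 1] . pi = 1

Solving yields:
  pi_A = 1706/7109
  pi_B = 2165/14218
  pi_C = 6621/35545
  pi_D = 782/7109
  pi_E = 22143/71090

Verification (pi * P):
  1706/7109*7/20 + 2165/14218*3/20 + 6621/35545*1/10 + 782/7109*1/20 + 22143/71090*7/20 = 1706/7109 = pi_A  (ok)
  1706/7109*1/5 + 2165/14218*1/20 + 6621/35545*3/20 + 782/7109*1/5 + 22143/71090*3/20 = 2165/14218 = pi_B  (ok)
  1706/7109*1/4 + 2165/14218*1/20 + 6621/35545*3/20 + 782/7109*2/5 + 22143/71090*3/20 = 6621/35545 = pi_C  (ok)
  1706/7109*1/20 + 2165/14218*1/10 + 6621/35545*1/10 + 782/7109*3/10 + 22143/71090*1/10 = 782/7109 = pi_D  (ok)
  1706/7109*3/20 + 2165/14218*13/20 + 6621/35545*1/2 + 782/7109*1/20 + 22143/71090*1/4 = 22143/71090 = pi_E  (ok)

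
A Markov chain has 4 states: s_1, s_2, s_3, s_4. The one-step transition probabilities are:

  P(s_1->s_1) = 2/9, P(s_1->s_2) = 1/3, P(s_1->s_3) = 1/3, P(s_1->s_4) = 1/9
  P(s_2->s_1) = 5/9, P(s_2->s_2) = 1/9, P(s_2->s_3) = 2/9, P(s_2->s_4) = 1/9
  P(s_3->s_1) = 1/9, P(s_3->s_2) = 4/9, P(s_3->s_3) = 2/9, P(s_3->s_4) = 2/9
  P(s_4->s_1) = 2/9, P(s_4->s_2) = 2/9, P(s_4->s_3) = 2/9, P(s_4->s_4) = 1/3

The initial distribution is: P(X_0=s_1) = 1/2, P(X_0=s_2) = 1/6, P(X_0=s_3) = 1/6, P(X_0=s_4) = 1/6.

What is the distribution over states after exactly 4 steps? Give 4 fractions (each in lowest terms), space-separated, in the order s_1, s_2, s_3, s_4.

Propagating the distribution step by step (d_{t+1} = d_t * P):
d_0 = (s_1=1/2, s_2=1/6, s_3=1/6, s_4=1/6)
  d_1[s_1] = 1/2*2/9 + 1/6*5/9 + 1/6*1/9 + 1/6*2/9 = 7/27
  d_1[s_2] = 1/2*1/3 + 1/6*1/9 + 1/6*4/9 + 1/6*2/9 = 8/27
  d_1[s_3] = 1/2*1/3 + 1/6*2/9 + 1/6*2/9 + 1/6*2/9 = 5/18
  d_1[s_4] = 1/2*1/9 + 1/6*1/9 + 1/6*2/9 + 1/6*1/3 = 1/6
d_1 = (s_1=7/27, s_2=8/27, s_3=5/18, s_4=1/6)
  d_2[s_1] = 7/27*2/9 + 8/27*5/9 + 5/18*1/9 + 1/6*2/9 = 47/162
  d_2[s_2] = 7/27*1/3 + 8/27*1/9 + 5/18*4/9 + 1/6*2/9 = 68/243
  d_2[s_3] = 7/27*1/3 + 8/27*2/9 + 5/18*2/9 + 1/6*2/9 = 61/243
  d_2[s_4] = 7/27*1/9 + 8/27*1/9 + 5/18*2/9 + 1/6*1/3 = 29/162
d_2 = (s_1=47/162, s_2=68/243, s_3=61/243, s_4=29/162)
  d_3[s_1] = 47/162*2/9 + 68/243*5/9 + 61/243*1/9 + 29/162*2/9 = 629/2187
  d_3[s_2] = 47/162*1/3 + 68/243*1/9 + 61/243*4/9 + 29/162*2/9 = 407/1458
  d_3[s_3] = 47/162*1/3 + 68/243*2/9 + 61/243*2/9 + 29/162*2/9 = 371/1458
  d_3[s_4] = 47/162*1/9 + 68/243*1/9 + 61/243*2/9 + 29/162*1/3 = 391/2187
d_3 = (s_1=629/2187, s_2=407/1458, s_3=371/1458, s_4=391/2187)
  d_4[s_1] = 629/2187*2/9 + 407/1458*5/9 + 371/1458*1/9 + 391/2187*2/9 = 1883/6561
  d_4[s_2] = 629/2187*1/3 + 407/1458*1/9 + 371/1458*4/9 + 391/2187*2/9 = 11011/39366
  d_4[s_3] = 629/2187*1/3 + 407/1458*2/9 + 371/1458*2/9 + 391/2187*2/9 = 5003/19683
  d_4[s_4] = 629/2187*1/9 + 407/1458*1/9 + 371/1458*2/9 + 391/2187*1/3 = 7051/39366
d_4 = (s_1=1883/6561, s_2=11011/39366, s_3=5003/19683, s_4=7051/39366)

Answer: 1883/6561 11011/39366 5003/19683 7051/39366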